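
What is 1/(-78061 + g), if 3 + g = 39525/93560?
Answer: -18712/1460725663 ≈ -1.2810e-5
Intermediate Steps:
g = -48231/18712 (g = -3 + 39525/93560 = -3 + 39525*(1/93560) = -3 + 7905/18712 = -48231/18712 ≈ -2.5775)
1/(-78061 + g) = 1/(-78061 - 48231/18712) = 1/(-1460725663/18712) = -18712/1460725663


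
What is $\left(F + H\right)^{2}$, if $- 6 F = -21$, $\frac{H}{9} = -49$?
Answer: $\frac{765625}{4} \approx 1.9141 \cdot 10^{5}$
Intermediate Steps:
$H = -441$ ($H = 9 \left(-49\right) = -441$)
$F = \frac{7}{2}$ ($F = \left(- \frac{1}{6}\right) \left(-21\right) = \frac{7}{2} \approx 3.5$)
$\left(F + H\right)^{2} = \left(\frac{7}{2} - 441\right)^{2} = \left(- \frac{875}{2}\right)^{2} = \frac{765625}{4}$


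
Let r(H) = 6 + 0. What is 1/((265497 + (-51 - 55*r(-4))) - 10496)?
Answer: 1/254620 ≈ 3.9274e-6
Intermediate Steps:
r(H) = 6
1/((265497 + (-51 - 55*r(-4))) - 10496) = 1/((265497 + (-51 - 55*6)) - 10496) = 1/((265497 + (-51 - 330)) - 10496) = 1/((265497 - 381) - 10496) = 1/(265116 - 10496) = 1/254620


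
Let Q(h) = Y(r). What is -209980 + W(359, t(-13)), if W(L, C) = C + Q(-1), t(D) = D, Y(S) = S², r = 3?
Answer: -209984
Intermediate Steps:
Q(h) = 9 (Q(h) = 3² = 9)
W(L, C) = 9 + C (W(L, C) = C + 9 = 9 + C)
-209980 + W(359, t(-13)) = -209980 + (9 - 13) = -209980 - 4 = -209984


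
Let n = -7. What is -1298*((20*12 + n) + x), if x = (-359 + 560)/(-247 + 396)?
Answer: -45323564/149 ≈ -3.0419e+5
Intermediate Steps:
x = 201/149 ≈ 1.3490
-1298*((20*12 + n) + x) = -1298*((20*12 - 7) + 201/149) = -1298*((240 - 7) + 201/149) = -1298*(233 + 201/149) = -1298*34918/149 = -45323564/149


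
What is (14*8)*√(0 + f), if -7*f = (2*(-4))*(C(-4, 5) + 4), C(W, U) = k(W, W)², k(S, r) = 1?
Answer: 32*√70 ≈ 267.73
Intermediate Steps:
C(W, U) = 1 (C(W, U) = 1² = 1)
f = 40/7 (f = -2*(-4)*(1 + 4)/7 = -(-8)*5/7 = -⅐*(-40) = 40/7 ≈ 5.7143)
(14*8)*√(0 + f) = (14*8)*√(0 + 40/7) = 112*√(40/7) = 112*(2*√70/7) = 32*√70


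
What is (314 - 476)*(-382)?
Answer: 61884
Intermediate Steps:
(314 - 476)*(-382) = -162*(-382) = 61884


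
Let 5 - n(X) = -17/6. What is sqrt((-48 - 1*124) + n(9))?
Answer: I*sqrt(5910)/6 ≈ 12.813*I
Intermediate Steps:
n(X) = 47/6 (n(X) = 5 - (-17)/6 = 5 - 1*(-17/6) = 5 + 17/6 = 47/6)
sqrt((-48 - 1*124) + n(9)) = sqrt((-48 - 1*124) + 47/6) = sqrt((-48 - 124) + 47/6) = sqrt(-172 + 47/6) = sqrt(-985/6) = I*sqrt(5910)/6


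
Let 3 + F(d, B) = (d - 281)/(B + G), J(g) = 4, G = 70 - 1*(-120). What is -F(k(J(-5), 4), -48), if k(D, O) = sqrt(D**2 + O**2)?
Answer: 707/142 - 2*sqrt(2)/71 ≈ 4.9390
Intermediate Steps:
G = 190 (G = 70 + 120 = 190)
F(d, B) = -3 + (-281 + d)/(190 + B) (F(d, B) = -3 + (d - 281)/(B + 190) = -3 + (-281 + d)/(190 + B))
-F(k(J(-5), 4), -48) = -(-851 + sqrt(4**2 + 4**2) - 3*(-48))/(190 - 48) = -(-851 + sqrt(16 + 16) + 144)/142 = -(-851 + sqrt(32) + 144)/142 = -(-851 + 4*sqrt(2) + 144)/142 = -(-707 + 4*sqrt(2))/142 = -(-707/142 + 2*sqrt(2)/71) = 707/142 - 2*sqrt(2)/71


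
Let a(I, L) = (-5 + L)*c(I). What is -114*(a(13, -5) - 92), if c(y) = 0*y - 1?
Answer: 9348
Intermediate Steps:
c(y) = -1 (c(y) = 0 - 1 = -1)
a(I, L) = 5 - L (a(I, L) = (-5 + L)*(-1) = 5 - L)
-114*(a(13, -5) - 92) = -114*((5 - 1*(-5)) - 92) = -114*((5 + 5) - 92) = -114*(10 - 92) = -114*(-82) = 9348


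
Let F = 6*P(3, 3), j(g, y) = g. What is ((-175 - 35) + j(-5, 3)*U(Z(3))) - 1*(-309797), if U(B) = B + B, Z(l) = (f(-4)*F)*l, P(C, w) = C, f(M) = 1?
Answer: 309047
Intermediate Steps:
F = 18 (F = 6*3 = 18)
Z(l) = 18*l (Z(l) = (1*18)*l = 18*l)
U(B) = 2*B
((-175 - 35) + j(-5, 3)*U(Z(3))) - 1*(-309797) = ((-175 - 35) - 10*18*3) - 1*(-309797) = (-210 - 10*54) + 309797 = (-210 - 5*108) + 309797 = (-210 - 540) + 309797 = -750 + 309797 = 309047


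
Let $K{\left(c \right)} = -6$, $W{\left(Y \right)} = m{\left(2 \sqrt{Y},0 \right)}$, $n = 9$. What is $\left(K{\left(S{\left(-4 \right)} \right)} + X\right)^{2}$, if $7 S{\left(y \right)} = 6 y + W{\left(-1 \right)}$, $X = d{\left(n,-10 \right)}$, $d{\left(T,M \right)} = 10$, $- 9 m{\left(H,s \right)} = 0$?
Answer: $16$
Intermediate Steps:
$m{\left(H,s \right)} = 0$ ($m{\left(H,s \right)} = \left(- \frac{1}{9}\right) 0 = 0$)
$W{\left(Y \right)} = 0$
$X = 10$
$S{\left(y \right)} = \frac{6 y}{7}$ ($S{\left(y \right)} = \frac{6 y + 0}{7} = \frac{6 y}{7}$)
$\left(K{\left(S{\left(-4 \right)} \right)} + X\right)^{2} = \left(-6 + 10\right)^{2} = 4^{2} = 16$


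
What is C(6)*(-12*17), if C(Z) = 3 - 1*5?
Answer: 408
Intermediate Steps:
C(Z) = -2 (C(Z) = 3 - 5 = -2)
C(6)*(-12*17) = -(-24)*17 = -2*(-204) = 408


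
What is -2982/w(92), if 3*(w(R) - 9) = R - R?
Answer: -994/3 ≈ -331.33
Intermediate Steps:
w(R) = 9 (w(R) = 9 + (R - R)/3 = 9 + (⅓)*0 = 9 + 0 = 9)
-2982/w(92) = -2982/9 = -2982*⅑ = -994/3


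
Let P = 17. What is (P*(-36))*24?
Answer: -14688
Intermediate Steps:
(P*(-36))*24 = (17*(-36))*24 = -612*24 = -14688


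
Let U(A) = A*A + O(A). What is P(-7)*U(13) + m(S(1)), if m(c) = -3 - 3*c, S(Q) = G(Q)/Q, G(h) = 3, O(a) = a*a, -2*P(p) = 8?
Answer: -1364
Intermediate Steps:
P(p) = -4 (P(p) = -1/2*8 = -4)
O(a) = a**2
U(A) = 2*A**2 (U(A) = A*A + A**2 = A**2 + A**2 = 2*A**2)
S(Q) = 3/Q
P(-7)*U(13) + m(S(1)) = -8*13**2 + (-3 - 9/1) = -8*169 + (-3 - 9) = -4*338 + (-3 - 3*3) = -1352 + (-3 - 9) = -1352 - 12 = -1364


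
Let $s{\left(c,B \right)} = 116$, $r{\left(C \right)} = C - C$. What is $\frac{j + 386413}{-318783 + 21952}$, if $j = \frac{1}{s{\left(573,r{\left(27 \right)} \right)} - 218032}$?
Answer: $- \frac{84205575307}{64684224196} \approx -1.3018$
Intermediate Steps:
$r{\left(C \right)} = 0$
$j = - \frac{1}{217916}$ ($j = \frac{1}{116 - 218032} = \frac{1}{-217916} = - \frac{1}{217916} \approx -4.5889 \cdot 10^{-6}$)
$\frac{j + 386413}{-318783 + 21952} = \frac{- \frac{1}{217916} + 386413}{-318783 + 21952} = \frac{84205575307}{217916 \left(-296831\right)} = \frac{84205575307}{217916} \left(- \frac{1}{296831}\right) = - \frac{84205575307}{64684224196}$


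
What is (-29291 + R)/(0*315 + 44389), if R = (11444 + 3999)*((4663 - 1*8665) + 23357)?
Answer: 298869974/44389 ≈ 6733.0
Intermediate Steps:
R = 298899265 (R = 15443*((4663 - 8665) + 23357) = 15443*(-4002 + 23357) = 15443*19355 = 298899265)
(-29291 + R)/(0*315 + 44389) = (-29291 + 298899265)/(0*315 + 44389) = 298869974/(0 + 44389) = 298869974/44389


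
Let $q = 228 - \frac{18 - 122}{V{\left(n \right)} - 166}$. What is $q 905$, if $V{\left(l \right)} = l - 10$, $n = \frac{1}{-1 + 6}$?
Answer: $\frac{180902260}{879} \approx 2.058 \cdot 10^{5}$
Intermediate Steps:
$n = \frac{1}{5} \approx 0.2$
$V{\left(l \right)} = -10 + l$
$q = \frac{199892}{879}$ ($q = 228 - \frac{18 - 122}{\left(-10 + \frac{1}{5}\right) - 166} = 228 - - \frac{104}{- \frac{49}{5} - 166} = 228 - - \frac{104}{- \frac{879}{5}} = 228 - \left(-104\right) \left(- \frac{5}{879}\right) = 228 - \frac{520}{879} = \frac{199892}{879} \approx 227.41$)
$q 905 = \frac{199892}{879} \cdot 905 = \frac{180902260}{879}$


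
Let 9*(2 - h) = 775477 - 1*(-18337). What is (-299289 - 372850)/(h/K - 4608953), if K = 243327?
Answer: 1471946098077/10093345153475 ≈ 0.14583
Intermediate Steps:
h = -793796/9 (h = 2 - (775477 - 1*(-18337))/9 = 2 - (775477 + 18337)/9 = 2 - ⅑*793814 = 2 - 793814/9 = -793796/9 ≈ -88200.)
(-299289 - 372850)/(h/K - 4608953) = (-299289 - 372850)/(-793796/9/243327 - 4608953) = -672139/(-793796/9*1/243327 - 4608953) = -672139/(-793796/2189943 - 4608953) = -672139/(-10093345153475/2189943) = -672139*(-2189943/10093345153475) = 1471946098077/10093345153475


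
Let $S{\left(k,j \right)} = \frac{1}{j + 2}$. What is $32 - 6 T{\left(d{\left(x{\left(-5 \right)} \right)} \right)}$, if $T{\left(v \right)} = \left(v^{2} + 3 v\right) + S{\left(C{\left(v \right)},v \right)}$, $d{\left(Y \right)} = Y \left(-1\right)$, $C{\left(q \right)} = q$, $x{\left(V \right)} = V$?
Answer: $- \frac{1462}{7} \approx -208.86$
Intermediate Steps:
$d{\left(Y \right)} = - Y$
$S{\left(k,j \right)} = \frac{1}{2 + j}$
$T{\left(v \right)} = v^{2} + \frac{1}{2 + v} + 3 v$ ($T{\left(v \right)} = \left(v^{2} + 3 v\right) + \frac{1}{2 + v} = v^{2} + \frac{1}{2 + v} + 3 v$)
$32 - 6 T{\left(d{\left(x{\left(-5 \right)} \right)} \right)} = 32 - 6 \frac{1 + \left(-1\right) \left(-5\right) \left(2 - -5\right) \left(3 - -5\right)}{2 - -5} = 32 - 6 \frac{1 + 5 \left(2 + 5\right) \left(3 + 5\right)}{2 + 5} = 32 - 6 \frac{1 + 5 \cdot 7 \cdot 8}{7} = 32 - 6 \frac{1 + 280}{7} = 32 - 6 \cdot \frac{1}{7} \cdot 281 = 32 - \frac{1686}{7} = - \frac{1462}{7}$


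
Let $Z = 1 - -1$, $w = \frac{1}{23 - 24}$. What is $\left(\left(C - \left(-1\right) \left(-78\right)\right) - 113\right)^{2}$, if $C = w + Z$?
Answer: $36100$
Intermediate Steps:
$w = -1$ ($w = \frac{1}{-1} = -1$)
$Z = 2$ ($Z = 1 + 1 = 2$)
$C = 1$ ($C = -1 + 2 = 1$)
$\left(\left(C - \left(-1\right) \left(-78\right)\right) - 113\right)^{2} = \left(\left(1 - \left(-1\right) \left(-78\right)\right) - 113\right)^{2} = \left(\left(1 - 78\right) - 113\right)^{2} = \left(-77 - 113\right)^{2} = \left(-190\right)^{2} = 36100$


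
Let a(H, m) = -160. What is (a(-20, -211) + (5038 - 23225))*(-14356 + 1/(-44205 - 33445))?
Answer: 20452197178147/77650 ≈ 2.6339e+8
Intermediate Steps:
(a(-20, -211) + (5038 - 23225))*(-14356 + 1/(-44205 - 33445)) = (-160 + (5038 - 23225))*(-14356 + 1/(-44205 - 33445)) = (-160 - 18187)*(-14356 + 1/(-77650)) = -18347*(-14356 - 1/77650) = -18347*(-1114743401/77650) = 20452197178147/77650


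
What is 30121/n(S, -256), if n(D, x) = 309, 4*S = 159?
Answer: 30121/309 ≈ 97.479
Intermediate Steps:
S = 159/4 (S = (¼)*159 = 159/4 ≈ 39.750)
30121/n(S, -256) = 30121/309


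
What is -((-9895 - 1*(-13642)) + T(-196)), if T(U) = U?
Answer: -3551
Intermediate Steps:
-((-9895 - 1*(-13642)) + T(-196)) = -((-9895 - 1*(-13642)) - 196) = -((-9895 + 13642) - 196) = -(3747 - 196) = -1*3551 = -3551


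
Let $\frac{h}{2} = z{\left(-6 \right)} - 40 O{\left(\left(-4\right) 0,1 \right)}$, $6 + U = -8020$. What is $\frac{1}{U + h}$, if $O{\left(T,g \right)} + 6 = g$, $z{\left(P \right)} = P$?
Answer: $- \frac{1}{7638} \approx -0.00013092$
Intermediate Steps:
$O{\left(T,g \right)} = -6 + g$
$U = -8026$ ($U = -6 - 8020 = -8026$)
$h = 388$ ($h = 2 \left(-6 - 40 \left(-6 + 1\right)\right) = 2 \left(-6 - -200\right) = 2 \left(-6 + 200\right) = 2 \cdot 194 = 388$)
$\frac{1}{U + h} = \frac{1}{-8026 + 388} = \frac{1}{-7638} = - \frac{1}{7638}$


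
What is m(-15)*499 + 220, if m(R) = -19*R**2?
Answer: -2133005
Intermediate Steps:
m(-15)*499 + 220 = -19*(-15)**2*499 + 220 = -19*225*499 + 220 = -4275*499 + 220 = -2133225 + 220 = -2133005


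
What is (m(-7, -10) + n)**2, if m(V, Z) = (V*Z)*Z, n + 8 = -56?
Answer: 583696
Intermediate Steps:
n = -64 (n = -8 - 56 = -64)
m(V, Z) = V*Z**2
(m(-7, -10) + n)**2 = (-7*(-10)**2 - 64)**2 = (-7*100 - 64)**2 = (-700 - 64)**2 = (-764)**2 = 583696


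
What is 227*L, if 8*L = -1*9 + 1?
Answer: -227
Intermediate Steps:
L = -1 (L = (-1*9 + 1)/8 = (-9 + 1)/8 = (⅛)*(-8) = -1)
227*L = 227*(-1) = -227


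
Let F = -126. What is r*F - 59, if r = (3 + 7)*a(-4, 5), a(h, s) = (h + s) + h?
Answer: 3721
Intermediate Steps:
a(h, s) = s + 2*h
r = -30 (r = (3 + 7)*(5 + 2*(-4)) = 10*(5 - 8) = 10*(-3) = -30)
r*F - 59 = -30*(-126) - 59 = 3780 - 59 = 3721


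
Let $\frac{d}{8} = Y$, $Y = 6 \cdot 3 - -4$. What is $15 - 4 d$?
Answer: $-689$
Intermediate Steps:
$Y = 22$ ($Y = 18 + 4 = 22$)
$d = 176$ ($d = 8 \cdot 22 = 176$)
$15 - 4 d = 15 - 704 = -689$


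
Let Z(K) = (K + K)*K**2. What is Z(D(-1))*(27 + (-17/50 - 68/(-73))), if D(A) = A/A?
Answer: 100709/1825 ≈ 55.183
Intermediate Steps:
D(A) = 1
Z(K) = 2*K**3 (Z(K) = (2*K)*K**2 = 2*K**3)
Z(D(-1))*(27 + (-17/50 - 68/(-73))) = (2*1**3)*(27 + (-17/50 - 68/(-73))) = (2*1)*(27 + (-17*1/50 - 68*(-1/73))) = 2*(27 + (-17/50 + 68/73)) = 2*(27 + 2159/3650) = 2*(100709/3650) = 100709/1825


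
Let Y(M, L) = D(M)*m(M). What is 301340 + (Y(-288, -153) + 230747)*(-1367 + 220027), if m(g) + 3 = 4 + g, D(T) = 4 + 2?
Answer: 50078907840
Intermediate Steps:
D(T) = 6
m(g) = 1 + g (m(g) = -3 + (4 + g) = 1 + g)
Y(M, L) = 6 + 6*M (Y(M, L) = 6*(1 + M) = 6 + 6*M)
301340 + (Y(-288, -153) + 230747)*(-1367 + 220027) = 301340 + ((6 + 6*(-288)) + 230747)*(-1367 + 220027) = 301340 + ((6 - 1728) + 230747)*218660 = 301340 + (-1722 + 230747)*218660 = 301340 + 229025*218660 = 301340 + 50078606500 = 50078907840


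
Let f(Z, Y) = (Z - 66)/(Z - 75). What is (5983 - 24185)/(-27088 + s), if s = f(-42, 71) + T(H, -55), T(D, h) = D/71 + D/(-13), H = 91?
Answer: 8400223/12503325 ≈ 0.67184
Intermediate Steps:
T(D, h) = -58*D/923 (T(D, h) = D*(1/71) + D*(-1/13) = D/71 - D/13 = -58*D/923)
f(Z, Y) = (-66 + Z)/(-75 + Z)
s = -4426/923 (s = (-66 - 42)/(-75 - 42) - 58/923*91 = -108/(-117) - 406/71 = -1/117*(-108) - 406/71 = 12/13 - 406/71 = -4426/923 ≈ -4.7952)
(5983 - 24185)/(-27088 + s) = (5983 - 24185)/(-27088 - 4426/923) = -18202/(-25006650/923) = -18202*(-923/25006650) = 8400223/12503325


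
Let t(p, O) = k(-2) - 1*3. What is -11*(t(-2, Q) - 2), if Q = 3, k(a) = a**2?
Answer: 11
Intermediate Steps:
t(p, O) = 1 (t(p, O) = (-2)**2 - 1*3 = 4 - 3 = 1)
-11*(t(-2, Q) - 2) = -11*(1 - 2) = -11*(-1) = 11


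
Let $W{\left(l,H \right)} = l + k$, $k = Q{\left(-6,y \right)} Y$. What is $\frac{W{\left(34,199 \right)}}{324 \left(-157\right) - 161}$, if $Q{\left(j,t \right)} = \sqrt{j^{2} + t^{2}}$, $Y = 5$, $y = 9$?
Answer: $- \frac{34}{51029} - \frac{15 \sqrt{13}}{51029} \approx -0.0017261$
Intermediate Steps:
$k = 15 \sqrt{13}$ ($k = \sqrt{\left(-6\right)^{2} + 9^{2}} \cdot 5 = \sqrt{36 + 81} \cdot 5 = \sqrt{117} \cdot 5 = 3 \sqrt{13} \cdot 5 = 15 \sqrt{13} \approx 54.083$)
$W{\left(l,H \right)} = l + 15 \sqrt{13}$
$\frac{W{\left(34,199 \right)}}{324 \left(-157\right) - 161} = \frac{34 + 15 \sqrt{13}}{324 \left(-157\right) - 161} = \frac{34 + 15 \sqrt{13}}{-50868 - 161} = \frac{34 + 15 \sqrt{13}}{-51029} = \left(34 + 15 \sqrt{13}\right) \left(- \frac{1}{51029}\right) = - \frac{34}{51029} - \frac{15 \sqrt{13}}{51029}$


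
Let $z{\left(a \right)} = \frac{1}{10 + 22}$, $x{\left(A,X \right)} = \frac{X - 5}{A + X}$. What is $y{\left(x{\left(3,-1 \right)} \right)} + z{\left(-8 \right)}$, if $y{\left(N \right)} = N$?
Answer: $- \frac{95}{32} \approx -2.9688$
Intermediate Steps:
$x{\left(A,X \right)} = \frac{-5 + X}{A + X}$
$z{\left(a \right)} = \frac{1}{32}$
$y{\left(x{\left(3,-1 \right)} \right)} + z{\left(-8 \right)} = \frac{-5 - 1}{3 - 1} + \frac{1}{32} = \frac{1}{2} \left(-6\right) + \frac{1}{32} = -3 + \frac{1}{32} = - \frac{95}{32}$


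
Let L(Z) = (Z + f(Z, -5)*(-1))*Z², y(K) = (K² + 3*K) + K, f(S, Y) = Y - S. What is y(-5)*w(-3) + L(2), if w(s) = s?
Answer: 21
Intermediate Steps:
y(K) = K² + 4*K
L(Z) = Z²*(5 + 2*Z) (L(Z) = (Z + (-5 - Z)*(-1))*Z² = (Z + (5 + Z))*Z² = (5 + 2*Z)*Z² = Z²*(5 + 2*Z))
y(-5)*w(-3) + L(2) = -5*(4 - 5)*(-3) + 2²*(5 + 2*2) = -5*(-1)*(-3) + 4*(5 + 4) = 5*(-3) + 4*9 = -15 + 36 = 21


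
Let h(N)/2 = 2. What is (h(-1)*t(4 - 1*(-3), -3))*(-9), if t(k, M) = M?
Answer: 108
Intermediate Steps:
h(N) = 4 (h(N) = 2*2 = 4)
(h(-1)*t(4 - 1*(-3), -3))*(-9) = (4*(-3))*(-9) = -12*(-9) = 108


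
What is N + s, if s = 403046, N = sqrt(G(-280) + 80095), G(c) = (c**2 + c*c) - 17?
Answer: 403046 + sqrt(236878) ≈ 4.0353e+5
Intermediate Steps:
G(c) = -17 + 2*c**2 (G(c) = (c**2 + c**2) - 17 = 2*c**2 - 17 = -17 + 2*c**2)
N = sqrt(236878) (N = sqrt((-17 + 2*(-280)**2) + 80095) = sqrt((-17 + 2*78400) + 80095) = sqrt((-17 + 156800) + 80095) = sqrt(156783 + 80095) = sqrt(236878) ≈ 486.70)
N + s = sqrt(236878) + 403046 = 403046 + sqrt(236878)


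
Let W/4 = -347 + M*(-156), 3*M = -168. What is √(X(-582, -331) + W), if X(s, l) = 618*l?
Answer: I*√171002 ≈ 413.52*I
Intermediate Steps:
M = -56 (M = (⅓)*(-168) = -56)
W = 33556 (W = 4*(-347 - 56*(-156)) = 4*(-347 + 8736) = 4*8389 = 33556)
√(X(-582, -331) + W) = √(618*(-331) + 33556) = √(-204558 + 33556) = √(-171002) = I*√171002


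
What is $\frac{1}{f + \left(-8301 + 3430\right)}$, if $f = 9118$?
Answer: $\frac{1}{4247} \approx 0.00023546$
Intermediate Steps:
$\frac{1}{f + \left(-8301 + 3430\right)} = \frac{1}{9118 + \left(-8301 + 3430\right)} = \frac{1}{9118 - 4871} = \frac{1}{4247}$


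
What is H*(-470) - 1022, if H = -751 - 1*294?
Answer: 490128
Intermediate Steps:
H = -1045 (H = -751 - 294 = -1045)
H*(-470) - 1022 = -1045*(-470) - 1022 = 491150 - 1022 = 490128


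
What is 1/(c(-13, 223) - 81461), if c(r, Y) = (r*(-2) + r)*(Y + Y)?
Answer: -1/75663 ≈ -1.3217e-5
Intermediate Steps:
c(r, Y) = -2*Y*r (c(r, Y) = (-2*r + r)*(2*Y) = (-r)*(2*Y) = -2*Y*r)
1/(c(-13, 223) - 81461) = 1/(-2*223*(-13) - 81461) = 1/(5798 - 81461) = 1/(-75663) = -1/75663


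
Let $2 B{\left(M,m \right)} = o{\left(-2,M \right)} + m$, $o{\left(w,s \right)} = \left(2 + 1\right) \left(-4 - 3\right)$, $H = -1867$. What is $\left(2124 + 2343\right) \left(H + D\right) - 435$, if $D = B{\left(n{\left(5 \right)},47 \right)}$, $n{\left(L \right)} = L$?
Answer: $-8282253$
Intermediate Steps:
$o{\left(w,s \right)} = -21$ ($o{\left(w,s \right)} = 3 \left(-7\right) = -21$)
$B{\left(M,m \right)} = - \frac{21}{2} + \frac{m}{2}$ ($B{\left(M,m \right)} = \frac{-21 + m}{2} = - \frac{21}{2} + \frac{m}{2}$)
$D = 13$ ($D = - \frac{21}{2} + \frac{1}{2} \cdot 47 = - \frac{21}{2} + \frac{47}{2} = 13$)
$\left(2124 + 2343\right) \left(H + D\right) - 435 = \left(2124 + 2343\right) \left(-1867 + 13\right) - 435 = 4467 \left(-1854\right) - 435 = -8281818 - 435 = -8282253$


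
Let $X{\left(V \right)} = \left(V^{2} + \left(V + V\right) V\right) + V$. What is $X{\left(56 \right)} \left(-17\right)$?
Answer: $-160888$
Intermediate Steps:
$X{\left(V \right)} = V + 3 V^{2}$ ($X{\left(V \right)} = \left(V^{2} + 2 V V\right) + V = \left(V^{2} + 2 V^{2}\right) + V = 3 V^{2} + V = V + 3 V^{2}$)
$X{\left(56 \right)} \left(-17\right) = 56 \left(1 + 3 \cdot 56\right) \left(-17\right) = 56 \left(1 + 168\right) \left(-17\right) = 56 \cdot 169 \left(-17\right) = 9464 \left(-17\right) = -160888$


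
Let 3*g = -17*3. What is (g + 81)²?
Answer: 4096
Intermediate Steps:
g = -17 (g = (-17*3)/3 = (⅓)*(-51) = -17)
(g + 81)² = (-17 + 81)² = 64² = 4096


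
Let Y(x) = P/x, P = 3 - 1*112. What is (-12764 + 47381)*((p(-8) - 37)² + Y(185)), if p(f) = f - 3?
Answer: 14751376827/185 ≈ 7.9737e+7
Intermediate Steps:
P = -109 (P = 3 - 112 = -109)
p(f) = -3 + f
Y(x) = -109/x
(-12764 + 47381)*((p(-8) - 37)² + Y(185)) = (-12764 + 47381)*(((-3 - 8) - 37)² - 109/185) = 34617*((-11 - 37)² - 109*1/185) = 34617*((-48)² - 109/185) = 34617*(2304 - 109/185) = 34617*(426131/185) = 14751376827/185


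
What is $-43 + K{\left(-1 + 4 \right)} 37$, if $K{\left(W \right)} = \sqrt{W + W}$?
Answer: $-43 + 37 \sqrt{6} \approx 47.631$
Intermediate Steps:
$K{\left(W \right)} = \sqrt{2} \sqrt{W}$ ($K{\left(W \right)} = \sqrt{2 W} = \sqrt{2} \sqrt{W}$)
$-43 + K{\left(-1 + 4 \right)} 37 = -43 + \sqrt{2} \sqrt{-1 + 4} \cdot 37 = -43 + \sqrt{2} \sqrt{3} \cdot 37 = -43 + \sqrt{6} \cdot 37 = -43 + 37 \sqrt{6}$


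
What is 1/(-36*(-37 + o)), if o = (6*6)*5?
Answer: -1/5148 ≈ -0.00019425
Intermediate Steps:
o = 180 (o = 36*5 = 180)
1/(-36*(-37 + o)) = 1/(-36*(-37 + 180)) = 1/(-36*143) = 1/(-5148) = -1/5148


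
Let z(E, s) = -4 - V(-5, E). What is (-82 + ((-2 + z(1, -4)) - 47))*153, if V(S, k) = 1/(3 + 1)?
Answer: -82773/4 ≈ -20693.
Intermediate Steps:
V(S, k) = 1/4
z(E, s) = -17/4 (z(E, s) = -4 - 1*1/4 = -4 - 1/4 = -17/4)
(-82 + ((-2 + z(1, -4)) - 47))*153 = (-82 + ((-2 - 17/4) - 47))*153 = (-82 + (-25/4 - 47))*153 = (-82 - 213/4)*153 = -541/4*153 = -82773/4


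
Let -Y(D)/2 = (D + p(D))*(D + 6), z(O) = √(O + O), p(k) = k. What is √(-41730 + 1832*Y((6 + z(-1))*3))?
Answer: √(-3075522 - 923328*I*√2) ≈ 364.5 - 1791.2*I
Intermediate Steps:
z(O) = √2*√O (z(O) = √(2*O) = √2*√O)
Y(D) = -4*D*(6 + D) (Y(D) = -2*(D + D)*(D + 6) = -2*2*D*(6 + D) = -4*D*(6 + D))
√(-41730 + 1832*Y((6 + z(-1))*3)) = √(-41730 + 1832*(4*((6 + √2*√(-1))*3)*(-6 - (6 + √2*√(-1))*3))) = √(-41730 + 1832*(4*((6 + √2*I)*3)*(-6 - (6 + √2*I)*3))) = √(-41730 + 1832*(4*((6 + I*√2)*3)*(-6 - (6 + I*√2)*3))) = √(-41730 + 1832*(4*(18 + 3*I*√2)*(-6 - (18 + 3*I*√2)))) = √(-41730 + 1832*(4*(18 + 3*I*√2)*(-6 + (-18 - 3*I*√2)))) = √(-41730 + 1832*(4*(18 + 3*I*√2)*(-24 - 3*I*√2))) = √(-41730 + 1832*(4*(-24 - 3*I*√2)*(18 + 3*I*√2))) = √(-41730 + 7328*(-24 - 3*I*√2)*(18 + 3*I*√2))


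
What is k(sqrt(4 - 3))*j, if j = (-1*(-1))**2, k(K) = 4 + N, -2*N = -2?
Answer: 5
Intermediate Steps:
N = 1 (N = -1/2*(-2) = 1)
k(K) = 5 (k(K) = 4 + 1 = 5)
j = 1 (j = 1**2 = 1)
k(sqrt(4 - 3))*j = 5*1 = 5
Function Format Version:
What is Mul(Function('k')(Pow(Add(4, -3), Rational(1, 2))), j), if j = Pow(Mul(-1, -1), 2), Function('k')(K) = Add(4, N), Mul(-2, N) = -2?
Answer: 5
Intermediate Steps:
N = 1 (N = Mul(Rational(-1, 2), -2) = 1)
Function('k')(K) = 5 (Function('k')(K) = Add(4, 1) = 5)
j = 1 (j = Pow(1, 2) = 1)
Mul(Function('k')(Pow(Add(4, -3), Rational(1, 2))), j) = Mul(5, 1) = 5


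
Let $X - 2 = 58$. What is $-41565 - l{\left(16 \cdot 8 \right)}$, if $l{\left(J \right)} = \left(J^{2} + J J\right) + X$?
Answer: $-74393$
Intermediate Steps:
$X = 60$ ($X = 2 + 58 = 60$)
$l{\left(J \right)} = 60 + 2 J^{2}$ ($l{\left(J \right)} = \left(J^{2} + J J\right) + 60 = \left(J^{2} + J^{2}\right) + 60 = 2 J^{2} + 60 = 60 + 2 J^{2}$)
$-41565 - l{\left(16 \cdot 8 \right)} = -41565 - \left(60 + 2 \left(16 \cdot 8\right)^{2}\right) = -41565 - \left(60 + 2 \cdot 128^{2}\right) = -41565 - \left(60 + 2 \cdot 16384\right) = -41565 - \left(60 + 32768\right) = -41565 - 32828 = -74393$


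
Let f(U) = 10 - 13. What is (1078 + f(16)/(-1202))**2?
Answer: 1678991386081/1444804 ≈ 1.1621e+6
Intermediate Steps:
f(U) = -3
(1078 + f(16)/(-1202))**2 = (1078 - 3/(-1202))**2 = (1078 - 3*(-1/1202))**2 = (1078 + 3/1202)**2 = (1295759/1202)**2 = 1678991386081/1444804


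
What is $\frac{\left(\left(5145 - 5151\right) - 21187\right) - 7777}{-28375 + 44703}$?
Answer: $- \frac{14485}{8164} \approx -1.7743$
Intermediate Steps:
$\frac{\left(\left(5145 - 5151\right) - 21187\right) - 7777}{-28375 + 44703} = \frac{\left(-6 - 21187\right) - 7777}{16328} = \left(-21193 - 7777\right) \frac{1}{16328} = \left(-28970\right) \frac{1}{16328} = - \frac{14485}{8164}$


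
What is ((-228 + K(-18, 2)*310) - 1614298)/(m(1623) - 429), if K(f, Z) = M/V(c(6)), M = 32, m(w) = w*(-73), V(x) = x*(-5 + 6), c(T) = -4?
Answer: 269501/19818 ≈ 13.599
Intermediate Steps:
V(x) = x (V(x) = x*1 = x)
m(w) = -73*w
K(f, Z) = -8 (K(f, Z) = 32/(-4) = 32*(-¼) = -8)
((-228 + K(-18, 2)*310) - 1614298)/(m(1623) - 429) = ((-228 - 8*310) - 1614298)/(-73*1623 - 429) = ((-228 - 2480) - 1614298)/(-118479 - 429) = (-2708 - 1614298)/(-118908) = -1617006*(-1/118908) = 269501/19818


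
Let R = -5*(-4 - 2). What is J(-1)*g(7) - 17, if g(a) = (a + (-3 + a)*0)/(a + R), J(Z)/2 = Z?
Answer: -643/37 ≈ -17.378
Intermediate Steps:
R = 30 (R = -5*(-6) = 30)
J(Z) = 2*Z
g(a) = a/(30 + a) (g(a) = (a + (-3 + a)*0)/(a + 30) = (a + 0)/(30 + a) = a/(30 + a))
J(-1)*g(7) - 17 = (2*(-1))*(7/(30 + 7)) - 17 = -14/37 - 17 = -643/37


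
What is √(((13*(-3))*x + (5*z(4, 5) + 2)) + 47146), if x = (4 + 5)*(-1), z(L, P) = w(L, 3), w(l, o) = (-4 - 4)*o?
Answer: √47379 ≈ 217.67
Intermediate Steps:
w(l, o) = -8*o
z(L, P) = -24 (z(L, P) = -8*3 = -24)
x = -9 (x = 9*(-1) = -9)
√(((13*(-3))*x + (5*z(4, 5) + 2)) + 47146) = √(((13*(-3))*(-9) + (5*(-24) + 2)) + 47146) = √((-39*(-9) + (-120 + 2)) + 47146) = √((351 - 118) + 47146) = √(233 + 47146) = √47379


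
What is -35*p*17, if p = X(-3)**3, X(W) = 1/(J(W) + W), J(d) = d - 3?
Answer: 595/729 ≈ 0.81619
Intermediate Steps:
J(d) = -3 + d
X(W) = 1/(-3 + 2*W) (X(W) = 1/((-3 + W) + W) = 1/(-3 + 2*W))
p = -1/729 (p = (1/(-3 + 2*(-3)))**3 = (1/(-3 - 6))**3 = (1/(-9))**3 = (-1/9)**3 = -1/729 ≈ -0.0013717)
-35*p*17 = -35*(-1/729)*17 = (35/729)*17 = 595/729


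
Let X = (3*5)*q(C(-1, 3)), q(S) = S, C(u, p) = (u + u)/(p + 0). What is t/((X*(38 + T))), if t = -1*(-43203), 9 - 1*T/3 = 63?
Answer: 43203/1240 ≈ 34.841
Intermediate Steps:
C(u, p) = 2*u/p (C(u, p) = (2*u)/p = 2*u/p)
T = -162 (T = 27 - 3*63 = 27 - 189 = -162)
t = 43203
X = -10 (X = (3*5)*(2*(-1)/3) = 15*(2*(-1)*(1/3)) = 15*(-2/3) = -10)
t/((X*(38 + T))) = 43203/((-10*(38 - 162))) = 43203/((-10*(-124))) = 43203/1240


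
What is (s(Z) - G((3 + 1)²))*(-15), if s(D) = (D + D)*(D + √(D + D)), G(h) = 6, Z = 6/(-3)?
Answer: -30 + 120*I ≈ -30.0 + 120.0*I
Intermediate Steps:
Z = -2 (Z = 6*(-⅓) = -2)
s(D) = 2*D*(D + √2*√D) (s(D) = (2*D)*(D + √(2*D)) = (2*D)*(D + √2*√D) = 2*D*(D + √2*√D))
(s(Z) - G((3 + 1)²))*(-15) = ((2*(-2)² + 2*√2*(-2)^(3/2)) - 1*6)*(-15) = ((2*4 + 2*√2*(-2*I*√2)) - 6)*(-15) = ((8 - 8*I) - 6)*(-15) = (2 - 8*I)*(-15) = -30 + 120*I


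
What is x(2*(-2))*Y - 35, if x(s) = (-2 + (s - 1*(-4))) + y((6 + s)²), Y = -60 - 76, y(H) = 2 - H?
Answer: 509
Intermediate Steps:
Y = -136
x(s) = 4 + s - (6 + s)² (x(s) = (-2 + (s - 1*(-4))) + (2 - (6 + s)²) = (-2 + (s + 4)) + (2 - (6 + s)²) = (-2 + (4 + s)) + (2 - (6 + s)²) = (2 + s) + (2 - (6 + s)²) = 4 + s - (6 + s)²)
x(2*(-2))*Y - 35 = (4 + 2*(-2) - (6 + 2*(-2))²)*(-136) - 35 = (4 - 4 - (6 - 4)²)*(-136) - 35 = (4 - 4 - 1*2²)*(-136) - 35 = (4 - 4 - 1*4)*(-136) - 35 = (4 - 4 - 4)*(-136) - 35 = -4*(-136) - 35 = 544 - 35 = 509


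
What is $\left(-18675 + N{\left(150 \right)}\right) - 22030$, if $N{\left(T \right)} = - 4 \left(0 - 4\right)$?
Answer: $-40689$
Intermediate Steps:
$N{\left(T \right)} = 16$ ($N{\left(T \right)} = \left(-4\right) \left(-4\right) = 16$)
$\left(-18675 + N{\left(150 \right)}\right) - 22030 = \left(-18675 + 16\right) - 22030 = -18659 - 22030 = -40689$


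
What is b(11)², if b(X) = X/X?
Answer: 1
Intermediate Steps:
b(X) = 1
b(11)² = 1² = 1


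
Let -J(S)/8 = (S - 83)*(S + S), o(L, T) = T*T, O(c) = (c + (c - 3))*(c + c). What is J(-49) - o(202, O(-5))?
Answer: -120388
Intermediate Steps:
O(c) = 2*c*(-3 + 2*c) (O(c) = (c + (-3 + c))*(2*c) = (-3 + 2*c)*(2*c) = 2*c*(-3 + 2*c))
o(L, T) = T²
J(S) = -16*S*(-83 + S) (J(S) = -8*(S - 83)*(S + S) = -8*(-83 + S)*2*S = -16*S*(-83 + S))
J(-49) - o(202, O(-5)) = 16*(-49)*(83 - 1*(-49)) - (2*(-5)*(-3 + 2*(-5)))² = 16*(-49)*(83 + 49) - (2*(-5)*(-3 - 10))² = 16*(-49)*132 - (2*(-5)*(-13))² = -103488 - 1*130² = -103488 - 1*16900 = -103488 - 16900 = -120388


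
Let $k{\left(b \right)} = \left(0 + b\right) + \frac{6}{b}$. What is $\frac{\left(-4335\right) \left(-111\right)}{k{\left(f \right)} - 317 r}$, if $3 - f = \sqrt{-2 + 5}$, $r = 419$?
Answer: $- \frac{481185}{132817} \approx -3.6229$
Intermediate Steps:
$f = 3 - \sqrt{3}$ ($f = 3 - \sqrt{-2 + 5} = 3 - \sqrt{3} \approx 1.268$)
$k{\left(b \right)} = b + \frac{6}{b}$
$\frac{\left(-4335\right) \left(-111\right)}{k{\left(f \right)} - 317 r} = \frac{\left(-4335\right) \left(-111\right)}{\left(\left(3 - \sqrt{3}\right) + \frac{6}{3 - \sqrt{3}}\right) - 132823} = \frac{481185}{\left(3 - \sqrt{3} + \frac{6}{3 - \sqrt{3}}\right) - 132823} = \frac{481185}{-132820 - \sqrt{3} + \frac{6}{3 - \sqrt{3}}}$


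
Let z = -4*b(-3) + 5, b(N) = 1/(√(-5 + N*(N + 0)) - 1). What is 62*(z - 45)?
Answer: -2728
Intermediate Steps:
b(N) = 1/(-1 + √(-5 + N²)) (b(N) = 1/(√(-5 + N*N) - 1) = 1/(√(-5 + N²) - 1) = 1/(-1 + √(-5 + N²)))
z = 1 (z = -4/(-1 + √(-5 + (-3)²)) + 5 = -4/(-1 + √(-5 + 9)) + 5 = -4/(-1 + √4) + 5 = -4/(-1 + 2) + 5 = -4/1 + 5 = -4*1 + 5 = -4 + 5 = 1)
62*(z - 45) = 62*(1 - 45) = 62*(-44) = -2728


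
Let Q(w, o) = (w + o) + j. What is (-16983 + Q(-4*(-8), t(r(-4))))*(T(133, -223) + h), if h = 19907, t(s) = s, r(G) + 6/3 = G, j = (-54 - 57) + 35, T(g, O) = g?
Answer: -341341320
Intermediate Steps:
j = -76 (j = -111 + 35 = -76)
r(G) = -2 + G
Q(w, o) = -76 + o + w (Q(w, o) = (w + o) - 76 = (o + w) - 76 = -76 + o + w)
(-16983 + Q(-4*(-8), t(r(-4))))*(T(133, -223) + h) = (-16983 + (-76 + (-2 - 4) - 4*(-8)))*(133 + 19907) = (-16983 + (-76 - 6 + 32))*20040 = (-16983 - 50)*20040 = -17033*20040 = -341341320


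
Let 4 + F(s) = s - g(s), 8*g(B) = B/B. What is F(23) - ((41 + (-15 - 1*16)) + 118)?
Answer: -873/8 ≈ -109.13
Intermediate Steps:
g(B) = ⅛ (g(B) = (B/B)/8 = (⅛)*1 = ⅛)
F(s) = -33/8 + s (F(s) = -4 + (s - 1*⅛) = -4 + (s - ⅛) = -4 + (-⅛ + s) = -33/8 + s)
F(23) - ((41 + (-15 - 1*16)) + 118) = (-33/8 + 23) - ((41 + (-15 - 1*16)) + 118) = 151/8 - ((41 + (-15 - 16)) + 118) = 151/8 - ((41 - 31) + 118) = 151/8 - (10 + 118) = 151/8 - 1*128 = 151/8 - 128 = -873/8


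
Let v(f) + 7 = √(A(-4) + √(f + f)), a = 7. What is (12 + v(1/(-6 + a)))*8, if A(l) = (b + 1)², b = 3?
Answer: 40 + 8*√(16 + √2) ≈ 73.384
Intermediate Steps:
A(l) = 16 (A(l) = (3 + 1)² = 4² = 16)
v(f) = -7 + √(16 + √2*√f) (v(f) = -7 + √(16 + √(f + f)) = -7 + √(16 + √(2*f)) = -7 + √(16 + √2*√f))
(12 + v(1/(-6 + a)))*8 = (12 + (-7 + √(16 + √2*√(1/(-6 + 7)))))*8 = (12 + (-7 + √(16 + √2*√(1/1))))*8 = (12 + (-7 + √(16 + √2*√1)))*8 = (12 + (-7 + √(16 + √2*1)))*8 = (12 + (-7 + √(16 + √2)))*8 = (5 + √(16 + √2))*8 = 40 + 8*√(16 + √2)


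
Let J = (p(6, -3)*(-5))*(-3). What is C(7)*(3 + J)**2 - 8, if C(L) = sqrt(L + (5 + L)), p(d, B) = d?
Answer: -8 + 8649*sqrt(19) ≈ 37692.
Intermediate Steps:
J = 90 (J = (6*(-5))*(-3) = -30*(-3) = 90)
C(L) = sqrt(5 + 2*L)
C(7)*(3 + J)**2 - 8 = sqrt(5 + 2*7)*(3 + 90)**2 - 8 = sqrt(5 + 14)*93**2 - 8 = sqrt(19)*8649 - 8 = 8649*sqrt(19) - 8 = -8 + 8649*sqrt(19)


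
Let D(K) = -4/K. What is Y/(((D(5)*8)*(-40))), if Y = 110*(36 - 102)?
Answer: -1815/64 ≈ -28.359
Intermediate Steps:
Y = -7260 (Y = 110*(-66) = -7260)
Y/(((D(5)*8)*(-40))) = -7260/((-4/5*8)*(-40)) = -7260/((-4*1/5*8)*(-40)) = -7260/(-4/5*8*(-40)) = -7260/((-32/5*(-40))) = -7260/256 = -7260*1/256 = -1815/64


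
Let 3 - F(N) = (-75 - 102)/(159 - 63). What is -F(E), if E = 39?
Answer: -155/32 ≈ -4.8438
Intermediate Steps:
F(N) = 155/32 (F(N) = 3 - (-75 - 102)/(159 - 63) = 3 - (-177)/96 = 3 - 1*(-59/32) = 3 + 59/32 = 155/32)
-F(E) = -1*155/32 = -155/32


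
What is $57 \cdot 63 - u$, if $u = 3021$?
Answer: $570$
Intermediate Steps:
$57 \cdot 63 - u = 57 \cdot 63 - 3021 = 3591 - 3021 = 570$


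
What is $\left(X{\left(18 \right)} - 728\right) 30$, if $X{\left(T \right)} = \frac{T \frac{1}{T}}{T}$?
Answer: $- \frac{65515}{3} \approx -21838.0$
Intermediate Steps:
$X{\left(T \right)} = \frac{1}{T}$ ($X{\left(T \right)} = 1 \frac{1}{T} = \frac{1}{T}$)
$\left(X{\left(18 \right)} - 728\right) 30 = \left(\frac{1}{18} - 728\right) 30 = \left(- \frac{13103}{18}\right) 30 = - \frac{65515}{3}$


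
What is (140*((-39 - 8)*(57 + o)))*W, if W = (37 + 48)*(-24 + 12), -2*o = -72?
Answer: 624178800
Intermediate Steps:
o = 36 (o = -½*(-72) = 36)
W = -1020 (W = 85*(-12) = -1020)
(140*((-39 - 8)*(57 + o)))*W = (140*((-39 - 8)*(57 + 36)))*(-1020) = (140*(-47*93))*(-1020) = (140*(-4371))*(-1020) = -611940*(-1020) = 624178800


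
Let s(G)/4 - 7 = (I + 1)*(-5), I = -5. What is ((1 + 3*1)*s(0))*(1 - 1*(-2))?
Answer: 1296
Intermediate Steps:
s(G) = 108 (s(G) = 28 + 4*((-5 + 1)*(-5)) = 28 + 4*(-4*(-5)) = 28 + 4*20 = 28 + 80 = 108)
((1 + 3*1)*s(0))*(1 - 1*(-2)) = ((1 + 3*1)*108)*(1 - 1*(-2)) = ((1 + 3)*108)*(1 + 2) = (4*108)*3 = 432*3 = 1296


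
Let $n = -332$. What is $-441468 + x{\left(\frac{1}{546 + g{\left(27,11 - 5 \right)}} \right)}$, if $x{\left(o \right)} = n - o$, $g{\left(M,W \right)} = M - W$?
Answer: $- \frac{250500601}{567} \approx -4.418 \cdot 10^{5}$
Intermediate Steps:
$x{\left(o \right)} = -332 - o$
$-441468 + x{\left(\frac{1}{546 + g{\left(27,11 - 5 \right)}} \right)} = -441468 - \left(332 + \frac{1}{546 + \left(27 - \left(11 - 5\right)\right)}\right) = -441468 - \left(332 + \frac{1}{546 + \left(27 - 6\right)}\right) = -441468 - \left(332 + \frac{1}{546 + 21}\right) = -441468 - \frac{188245}{567} = - \frac{250500601}{567}$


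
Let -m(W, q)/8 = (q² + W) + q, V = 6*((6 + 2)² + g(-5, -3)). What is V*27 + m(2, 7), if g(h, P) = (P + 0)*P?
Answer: 11362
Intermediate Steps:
g(h, P) = P² (g(h, P) = P*P = P²)
V = 438 (V = 6*((6 + 2)² + (-3)²) = 6*(8² + 9) = 6*(64 + 9) = 6*73 = 438)
m(W, q) = -8*W - 8*q - 8*q² (m(W, q) = -8*((q² + W) + q) = -8*((W + q²) + q) = -8*(W + q + q²) = -8*W - 8*q - 8*q²)
V*27 + m(2, 7) = 438*27 + (-8*2 - 8*7 - 8*7²) = 11826 + (-16 - 56 - 8*49) = 11826 + (-16 - 56 - 392) = 11826 - 464 = 11362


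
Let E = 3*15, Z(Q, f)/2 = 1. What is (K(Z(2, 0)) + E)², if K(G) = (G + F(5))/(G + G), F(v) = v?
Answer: 34969/16 ≈ 2185.6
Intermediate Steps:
Z(Q, f) = 2 (Z(Q, f) = 2*1 = 2)
E = 45
K(G) = (5 + G)/(2*G) (K(G) = (G + 5)/(G + G) = (5 + G)/((2*G)) = (5 + G)*(1/(2*G)) = (5 + G)/(2*G))
(K(Z(2, 0)) + E)² = ((½)*(5 + 2)/2 + 45)² = ((½)*(½)*7 + 45)² = (7/4 + 45)² = (187/4)² = 34969/16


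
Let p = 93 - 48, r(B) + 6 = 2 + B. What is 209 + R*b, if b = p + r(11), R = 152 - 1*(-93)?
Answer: 12949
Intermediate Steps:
r(B) = -4 + B (r(B) = -6 + (2 + B) = -4 + B)
p = 45
R = 245 (R = 152 + 93 = 245)
b = 52 (b = 45 + (-4 + 11) = 45 + 7 = 52)
209 + R*b = 209 + 245*52 = 209 + 12740 = 12949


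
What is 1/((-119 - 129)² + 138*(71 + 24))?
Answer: 1/74614 ≈ 1.3402e-5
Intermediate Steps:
1/((-119 - 129)² + 138*(71 + 24)) = 1/((-248)² + 138*95) = 1/(61504 + 13110) = 1/74614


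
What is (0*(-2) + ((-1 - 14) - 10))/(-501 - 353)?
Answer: 25/854 ≈ 0.029274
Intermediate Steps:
(0*(-2) + ((-1 - 14) - 10))/(-501 - 353) = (0 + (-15 - 10))/(-854) = (0 - 25)*(-1/854) = -25*(-1/854) = 25/854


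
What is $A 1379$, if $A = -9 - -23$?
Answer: $19306$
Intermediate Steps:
$A = 14$ ($A = -9 + 23 = 14$)
$A 1379 = 14 \cdot 1379 = 19306$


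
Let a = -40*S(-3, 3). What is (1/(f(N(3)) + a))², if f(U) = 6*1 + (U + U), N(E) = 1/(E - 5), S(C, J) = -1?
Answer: 1/2025 ≈ 0.00049383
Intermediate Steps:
N(E) = 1/(-5 + E)
f(U) = 6 + 2*U
a = 40 (a = -40*(-1) = 40)
(1/(f(N(3)) + a))² = (1/((6 + 2/(-5 + 3)) + 40))² = (1/((6 + 2/(-2)) + 40))² = (1/((6 + 2*(-½)) + 40))² = (1/((6 - 1) + 40))² = (1/(5 + 40))² = (1/45)² = 1/2025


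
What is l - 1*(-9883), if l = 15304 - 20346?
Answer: 4841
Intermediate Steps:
l = -5042
l - 1*(-9883) = -5042 - 1*(-9883) = -5042 + 9883 = 4841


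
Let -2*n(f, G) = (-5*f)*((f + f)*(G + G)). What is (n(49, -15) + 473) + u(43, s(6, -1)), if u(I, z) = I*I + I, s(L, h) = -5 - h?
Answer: -357785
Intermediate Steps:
u(I, z) = I + I**2 (u(I, z) = I**2 + I = I + I**2)
n(f, G) = 10*G*f**2 (n(f, G) = -(-5*f)*(f + f)*(G + G)/2 = -(-5*f)*(2*f)*(2*G)/2 = -(-5*f)*4*G*f/2 = -(-10)*G*f**2 = 10*G*f**2)
(n(49, -15) + 473) + u(43, s(6, -1)) = (10*(-15)*49**2 + 473) + 43*(1 + 43) = (10*(-15)*2401 + 473) + 43*44 = (-360150 + 473) + 1892 = -359677 + 1892 = -357785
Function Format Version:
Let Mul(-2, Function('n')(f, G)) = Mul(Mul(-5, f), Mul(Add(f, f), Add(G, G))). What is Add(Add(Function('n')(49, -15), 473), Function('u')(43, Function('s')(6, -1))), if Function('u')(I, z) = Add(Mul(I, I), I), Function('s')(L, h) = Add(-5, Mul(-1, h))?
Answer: -357785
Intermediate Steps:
Function('u')(I, z) = Add(I, Pow(I, 2)) (Function('u')(I, z) = Add(Pow(I, 2), I) = Add(I, Pow(I, 2)))
Function('n')(f, G) = Mul(10, G, Pow(f, 2)) (Function('n')(f, G) = Mul(Rational(-1, 2), Mul(Mul(-5, f), Mul(Add(f, f), Add(G, G)))) = Mul(Rational(-1, 2), Mul(Mul(-5, f), Mul(Mul(2, f), Mul(2, G)))) = Mul(Rational(-1, 2), Mul(Mul(-5, f), Mul(4, G, f))) = Mul(Rational(-1, 2), Mul(-20, G, Pow(f, 2))) = Mul(10, G, Pow(f, 2)))
Add(Add(Function('n')(49, -15), 473), Function('u')(43, Function('s')(6, -1))) = Add(Add(Mul(10, -15, Pow(49, 2)), 473), Mul(43, Add(1, 43))) = Add(Add(Mul(10, -15, 2401), 473), Mul(43, 44)) = Add(Add(-360150, 473), 1892) = Add(-359677, 1892) = -357785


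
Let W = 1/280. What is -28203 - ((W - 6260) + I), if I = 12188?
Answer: -9556681/280 ≈ -34131.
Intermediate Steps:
W = 1/280 ≈ 0.0035714
-28203 - ((W - 6260) + I) = -28203 - ((1/280 - 6260) + 12188) = -28203 - (-1752799/280 + 12188) = -28203 - 1*1659841/280 = -28203 - 1659841/280 = -9556681/280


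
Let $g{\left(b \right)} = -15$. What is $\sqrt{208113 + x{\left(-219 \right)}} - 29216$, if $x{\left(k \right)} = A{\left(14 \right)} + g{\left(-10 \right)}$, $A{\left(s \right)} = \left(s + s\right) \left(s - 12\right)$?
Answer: $-29216 + \sqrt{208154} \approx -28760.0$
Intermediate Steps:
$A{\left(s \right)} = 2 s \left(-12 + s\right)$
$x{\left(k \right)} = 41$ ($x{\left(k \right)} = 2 \cdot 14 \left(-12 + 14\right) - 15 = 2 \cdot 14 \cdot 2 - 15 = 56 - 15 = 41$)
$\sqrt{208113 + x{\left(-219 \right)}} - 29216 = \sqrt{208113 + 41} - 29216 = \sqrt{208154} - 29216 = -29216 + \sqrt{208154}$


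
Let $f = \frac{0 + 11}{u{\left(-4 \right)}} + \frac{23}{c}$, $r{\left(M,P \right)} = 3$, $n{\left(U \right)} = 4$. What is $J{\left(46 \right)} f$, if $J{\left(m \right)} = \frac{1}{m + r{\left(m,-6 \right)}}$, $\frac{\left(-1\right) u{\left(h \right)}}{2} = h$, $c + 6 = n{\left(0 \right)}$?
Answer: $- \frac{81}{392} \approx -0.20663$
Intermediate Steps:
$c = -2$ ($c = -6 + 4 = -2$)
$u{\left(h \right)} = - 2 h$
$J{\left(m \right)} = \frac{1}{3 + m}$ ($J{\left(m \right)} = \frac{1}{m + 3} = \frac{1}{3 + m}$)
$f = - \frac{81}{8}$ ($f = \frac{0 + 11}{\left(-2\right) \left(-4\right)} + \frac{23}{-2} = \frac{11}{8} + 23 \left(- \frac{1}{2}\right) = 11 \cdot \frac{1}{8} - \frac{23}{2} = \frac{11}{8} - \frac{23}{2} = - \frac{81}{8} \approx -10.125$)
$J{\left(46 \right)} f = \frac{1}{3 + 46} \left(- \frac{81}{8}\right) = \frac{1}{49} \left(- \frac{81}{8}\right) = - \frac{81}{392}$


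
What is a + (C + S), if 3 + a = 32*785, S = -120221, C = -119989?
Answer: -215093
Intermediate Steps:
a = 25117 (a = -3 + 32*785 = -3 + 25120 = 25117)
a + (C + S) = 25117 + (-119989 - 120221) = 25117 - 240210 = -215093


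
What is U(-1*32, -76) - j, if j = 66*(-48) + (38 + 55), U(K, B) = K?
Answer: 3043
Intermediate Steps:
j = -3075 (j = -3168 + 93 = -3075)
U(-1*32, -76) - j = -1*32 - 1*(-3075) = -32 + 3075 = 3043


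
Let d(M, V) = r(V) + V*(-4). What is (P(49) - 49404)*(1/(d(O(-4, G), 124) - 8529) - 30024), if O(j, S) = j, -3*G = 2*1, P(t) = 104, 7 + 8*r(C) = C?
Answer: 106696046000000/72083 ≈ 1.4802e+9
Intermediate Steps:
r(C) = -7/8 + C/8
G = -⅔ (G = -2/3 = -⅓*2 = -⅔ ≈ -0.66667)
d(M, V) = -7/8 - 31*V/8 (d(M, V) = (-7/8 + V/8) + V*(-4) = (-7/8 + V/8) - 4*V = -7/8 - 31*V/8)
(P(49) - 49404)*(1/(d(O(-4, G), 124) - 8529) - 30024) = (104 - 49404)*(1/((-7/8 - 31/8*124) - 8529) - 30024) = -49300*(1/((-7/8 - 961/2) - 8529) - 30024) = -49300*(1/(-3851/8 - 8529) - 30024) = -49300*(1/(-72083/8) - 30024) = -49300*(-8/72083 - 30024) = -49300*(-2164220000/72083) = 106696046000000/72083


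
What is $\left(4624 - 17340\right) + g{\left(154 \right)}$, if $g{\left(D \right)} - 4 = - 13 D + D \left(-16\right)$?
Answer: $-17178$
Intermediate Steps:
$g{\left(D \right)} = 4 - 29 D$ ($g{\left(D \right)} = 4 + \left(- 13 D + D \left(-16\right)\right) = 4 - 29 D$)
$\left(4624 - 17340\right) + g{\left(154 \right)} = \left(4624 - 17340\right) + \left(4 - 4466\right) = -12716 + \left(4 - 4466\right) = -12716 - 4462 = -17178$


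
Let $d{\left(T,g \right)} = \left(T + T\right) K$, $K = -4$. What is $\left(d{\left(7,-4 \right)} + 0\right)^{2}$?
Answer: $3136$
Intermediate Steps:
$d{\left(T,g \right)} = - 8 T$ ($d{\left(T,g \right)} = \left(T + T\right) \left(-4\right) = 2 T \left(-4\right) = - 8 T$)
$\left(d{\left(7,-4 \right)} + 0\right)^{2} = \left(\left(-8\right) 7 + 0\right)^{2} = \left(-56 + 0\right)^{2} = \left(-56\right)^{2} = 3136$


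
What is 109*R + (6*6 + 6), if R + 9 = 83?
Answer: 8108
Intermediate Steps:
R = 74 (R = -9 + 83 = 74)
109*R + (6*6 + 6) = 109*74 + (6*6 + 6) = 8066 + (36 + 6) = 8066 + 42 = 8108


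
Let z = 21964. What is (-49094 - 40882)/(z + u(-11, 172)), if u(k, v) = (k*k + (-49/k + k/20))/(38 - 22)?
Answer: -105571840/25780253 ≈ -4.0951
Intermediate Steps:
u(k, v) = -49/(16*k) + k²/16 + k/320 (u(k, v) = (k² + (-49/k + k*(1/20)))/16 = (k² + (-49/k + k/20))*(1/16) = (k² - 49/k + k/20)*(1/16) = -49/(16*k) + k²/16 + k/320)
(-49094 - 40882)/(z + u(-11, 172)) = (-49094 - 40882)/(21964 + (1/320)*(-980 + (-11)²*(1 + 20*(-11)))/(-11)) = -89976/(21964 + (1/320)*(-1/11)*(-980 + 121*(1 - 220))) = -89976/(21964 + (1/320)*(-1/11)*(-980 + 121*(-219))) = -89976/(21964 + (1/320)*(-1/11)*(-980 - 26499)) = -89976/(21964 + (1/320)*(-1/11)*(-27479)) = -89976/(21964 + 27479/3520) = -89976/77340759/3520 = -89976*3520/77340759 = -105571840/25780253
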